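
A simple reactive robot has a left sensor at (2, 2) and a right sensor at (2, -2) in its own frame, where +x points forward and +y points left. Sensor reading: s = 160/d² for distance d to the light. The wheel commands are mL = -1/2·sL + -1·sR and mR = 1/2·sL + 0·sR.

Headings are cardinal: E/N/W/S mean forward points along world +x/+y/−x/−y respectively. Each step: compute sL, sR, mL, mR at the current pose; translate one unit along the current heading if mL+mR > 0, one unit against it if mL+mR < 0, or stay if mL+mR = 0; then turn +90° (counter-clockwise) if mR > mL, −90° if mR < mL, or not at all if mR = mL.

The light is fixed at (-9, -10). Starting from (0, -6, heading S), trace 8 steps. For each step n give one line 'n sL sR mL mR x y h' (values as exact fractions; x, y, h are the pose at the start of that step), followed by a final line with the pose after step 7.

0 32/25 160/53 -4848/1325 16/25 0 -6 S
1 16/17 16/13 -376/221 8/17 0 -5 E
2 32/17 160/149 -5104/2533 16/17 -1 -5 N
3 4 20/9 -38/9 2 -1 -6 W
4 32/25 160/53 -4848/1325 16/25 0 -6 S
5 16/17 16/13 -376/221 8/17 0 -5 E
6 32/17 160/149 -5104/2533 16/17 -1 -5 N
7 4 20/9 -38/9 2 -1 -6 W
final 0 -6 S

n=0: pose=(0,-6,S); sL=32/25, sR=160/53; mL=-4848/1325, mR=16/25; mL+mR=-160/53 → advance -1; mR−mL=5696/1325 → turn +1·90°
n=1: pose=(0,-5,E); sL=16/17, sR=16/13; mL=-376/221, mR=8/17; mL+mR=-16/13 → advance -1; mR−mL=480/221 → turn +1·90°
n=2: pose=(-1,-5,N); sL=32/17, sR=160/149; mL=-5104/2533, mR=16/17; mL+mR=-160/149 → advance -1; mR−mL=7488/2533 → turn +1·90°
n=3: pose=(-1,-6,W); sL=4, sR=20/9; mL=-38/9, mR=2; mL+mR=-20/9 → advance -1; mR−mL=56/9 → turn +1·90°
n=4: pose=(0,-6,S); sL=32/25, sR=160/53; mL=-4848/1325, mR=16/25; mL+mR=-160/53 → advance -1; mR−mL=5696/1325 → turn +1·90°
n=5: pose=(0,-5,E); sL=16/17, sR=16/13; mL=-376/221, mR=8/17; mL+mR=-16/13 → advance -1; mR−mL=480/221 → turn +1·90°
n=6: pose=(-1,-5,N); sL=32/17, sR=160/149; mL=-5104/2533, mR=16/17; mL+mR=-160/149 → advance -1; mR−mL=7488/2533 → turn +1·90°
n=7: pose=(-1,-6,W); sL=4, sR=20/9; mL=-38/9, mR=2; mL+mR=-20/9 → advance -1; mR−mL=56/9 → turn +1·90°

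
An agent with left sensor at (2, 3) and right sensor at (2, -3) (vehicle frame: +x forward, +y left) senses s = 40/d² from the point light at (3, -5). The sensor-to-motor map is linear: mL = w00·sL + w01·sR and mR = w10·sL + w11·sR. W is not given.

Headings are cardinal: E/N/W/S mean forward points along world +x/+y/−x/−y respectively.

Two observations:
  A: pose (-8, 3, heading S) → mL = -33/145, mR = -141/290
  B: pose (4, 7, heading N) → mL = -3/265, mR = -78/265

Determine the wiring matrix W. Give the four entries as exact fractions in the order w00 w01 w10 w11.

obs A: pose=(-8,3,S) → sL=2/5, sR=5/29, mL=-33/145, mR=-141/290
obs B: pose=(4,7,N) → sL=1/5, sR=10/53, mL=-3/265, mR=-78/265
sensor matrix S = [[2/5, 5/29], [1/5, 10/53]]; det S = 63/1537
solve [mL_A; mL_B] = S·[w00; w01] and [mR_A; mR_B] = S·[w10; w11]:
  w00 = -1, w01 = 1, w10 = -1, w11 = -1/2

-1 1 -1 -1/2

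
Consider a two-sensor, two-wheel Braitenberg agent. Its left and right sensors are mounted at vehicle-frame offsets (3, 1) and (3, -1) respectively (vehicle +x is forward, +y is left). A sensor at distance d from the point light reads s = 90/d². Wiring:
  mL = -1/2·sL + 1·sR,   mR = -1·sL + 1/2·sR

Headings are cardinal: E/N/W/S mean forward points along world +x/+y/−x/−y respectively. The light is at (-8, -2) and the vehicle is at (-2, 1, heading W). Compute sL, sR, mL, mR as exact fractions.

left sensor world pos  = (-5, 0); dL² = 13
right sensor world pos = (-5, 2); dR² = 25
sL = 90/13 = 90/13
sR = 90/25 = 18/5
mL = -1/2·sL + 1·sR = 9/65
mR = -1·sL + 1/2·sR = -333/65

90/13 18/5 9/65 -333/65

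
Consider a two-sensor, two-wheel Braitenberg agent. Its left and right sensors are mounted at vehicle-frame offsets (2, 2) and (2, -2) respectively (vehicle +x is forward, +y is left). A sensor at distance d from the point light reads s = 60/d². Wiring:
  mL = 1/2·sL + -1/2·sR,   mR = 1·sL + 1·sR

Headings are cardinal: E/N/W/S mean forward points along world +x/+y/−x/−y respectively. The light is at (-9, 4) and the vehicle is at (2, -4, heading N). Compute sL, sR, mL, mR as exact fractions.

20/39 12/41 176/1599 1288/1599

left sensor world pos  = (0, -2); dL² = 117
right sensor world pos = (4, -2); dR² = 205
sL = 60/117 = 20/39
sR = 60/205 = 12/41
mL = 1/2·sL + -1/2·sR = 176/1599
mR = 1·sL + 1·sR = 1288/1599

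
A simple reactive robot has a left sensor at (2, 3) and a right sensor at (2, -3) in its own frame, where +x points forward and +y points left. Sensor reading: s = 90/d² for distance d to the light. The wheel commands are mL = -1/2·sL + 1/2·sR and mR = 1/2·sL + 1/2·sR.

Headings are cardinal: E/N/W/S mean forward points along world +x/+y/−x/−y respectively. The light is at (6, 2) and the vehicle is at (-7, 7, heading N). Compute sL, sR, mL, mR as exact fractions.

left sensor world pos  = (-10, 9); dL² = 305
right sensor world pos = (-4, 9); dR² = 149
sL = 90/305 = 18/61
sR = 90/149 = 90/149
mL = -1/2·sL + 1/2·sR = 1404/9089
mR = 1/2·sL + 1/2·sR = 4086/9089

18/61 90/149 1404/9089 4086/9089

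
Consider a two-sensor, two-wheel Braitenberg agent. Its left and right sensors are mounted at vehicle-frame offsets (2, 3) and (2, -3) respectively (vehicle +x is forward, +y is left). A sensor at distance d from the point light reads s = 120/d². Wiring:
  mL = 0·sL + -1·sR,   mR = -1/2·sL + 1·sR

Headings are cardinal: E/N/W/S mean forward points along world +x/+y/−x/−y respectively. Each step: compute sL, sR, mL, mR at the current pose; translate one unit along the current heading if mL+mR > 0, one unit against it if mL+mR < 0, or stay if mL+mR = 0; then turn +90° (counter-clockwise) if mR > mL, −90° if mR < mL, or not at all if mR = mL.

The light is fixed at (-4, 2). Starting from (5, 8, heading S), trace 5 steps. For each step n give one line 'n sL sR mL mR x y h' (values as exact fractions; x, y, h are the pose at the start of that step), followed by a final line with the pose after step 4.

n=0: pose=(5,8,S); sL=3/4, sR=30/13; mL=-30/13, mR=201/104; mL+mR=-3/8 → advance -1; mR−mL=441/104 → turn +1·90°
n=1: pose=(5,9,E); sL=120/221, sR=120/137; mL=-120/137, mR=18300/30277; mL+mR=-60/221 → advance -1; mR−mL=44820/30277 → turn +1·90°
n=2: pose=(4,9,N); sL=60/53, sR=60/101; mL=-60/101, mR=150/5353; mL+mR=-30/53 → advance -1; mR−mL=3330/5353 → turn +1·90°
n=3: pose=(4,8,W); sL=8/3, sR=40/39; mL=-40/39, mR=-4/13; mL+mR=-4/3 → advance -1; mR−mL=28/39 → turn +1·90°
n=4: pose=(5,8,S); sL=3/4, sR=30/13; mL=-30/13, mR=201/104; mL+mR=-3/8 → advance -1; mR−mL=441/104 → turn +1·90°

0 3/4 30/13 -30/13 201/104 5 8 S
1 120/221 120/137 -120/137 18300/30277 5 9 E
2 60/53 60/101 -60/101 150/5353 4 9 N
3 8/3 40/39 -40/39 -4/13 4 8 W
4 3/4 30/13 -30/13 201/104 5 8 S
final 5 9 E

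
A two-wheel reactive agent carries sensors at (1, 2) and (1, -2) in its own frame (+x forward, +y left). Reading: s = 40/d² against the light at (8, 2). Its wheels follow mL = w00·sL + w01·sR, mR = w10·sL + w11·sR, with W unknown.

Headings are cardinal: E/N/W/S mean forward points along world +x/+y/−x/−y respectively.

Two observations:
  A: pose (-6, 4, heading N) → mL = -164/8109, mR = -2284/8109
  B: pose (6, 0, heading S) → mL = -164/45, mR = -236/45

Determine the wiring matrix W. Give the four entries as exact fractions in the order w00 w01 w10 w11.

obs A: pose=(-6,4,N) → sL=8/53, sR=40/153, mL=-164/8109, mR=-2284/8109
obs B: pose=(6,0,S) → sL=40/9, sR=8/5, mL=-164/45, mR=-236/45
sensor matrix S = [[8/53, 40/153], [40/9, 8/5]]; det S = -335872/364905
solve [mL_A; mL_B] = S·[w00; w01] and [mR_A; mR_B] = S·[w10; w11]:
  w00 = -1, w01 = 1/2, w10 = -1, w11 = -1/2

-1 1/2 -1 -1/2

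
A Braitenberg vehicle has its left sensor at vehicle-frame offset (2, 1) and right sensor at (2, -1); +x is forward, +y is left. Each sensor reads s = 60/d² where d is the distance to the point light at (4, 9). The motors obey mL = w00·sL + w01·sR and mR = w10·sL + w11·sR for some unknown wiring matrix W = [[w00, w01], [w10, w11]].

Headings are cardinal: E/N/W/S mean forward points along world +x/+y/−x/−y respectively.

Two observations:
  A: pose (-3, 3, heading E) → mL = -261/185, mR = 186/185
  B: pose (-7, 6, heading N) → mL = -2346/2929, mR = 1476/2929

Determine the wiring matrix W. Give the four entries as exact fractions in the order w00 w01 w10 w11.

obs A: pose=(-3,3,E) → sL=6/5, sR=30/37, mL=-261/185, mR=186/185
obs B: pose=(-7,6,N) → sL=12/29, sR=60/101, mL=-2346/2929, mR=1476/2929
sensor matrix S = [[6/5, 30/37], [12/29, 60/101]]; det S = 40896/108373
solve [mL_A; mL_B] = S·[w00; w01] and [mR_A; mR_B] = S·[w10; w11]:
  w00 = -1/2, w01 = -1, w10 = 1/2, w11 = 1/2

-1/2 -1 1/2 1/2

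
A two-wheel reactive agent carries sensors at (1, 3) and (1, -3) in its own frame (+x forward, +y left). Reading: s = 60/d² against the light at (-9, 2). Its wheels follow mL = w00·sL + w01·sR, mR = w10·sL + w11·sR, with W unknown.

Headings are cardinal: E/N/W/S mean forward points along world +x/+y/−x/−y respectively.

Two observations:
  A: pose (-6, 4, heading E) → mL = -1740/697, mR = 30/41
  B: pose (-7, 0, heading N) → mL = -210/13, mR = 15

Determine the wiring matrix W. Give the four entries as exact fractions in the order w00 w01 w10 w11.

-1/2 -1/2 1/2 0

obs A: pose=(-6,4,E) → sL=60/41, sR=60/17, mL=-1740/697, mR=30/41
obs B: pose=(-7,0,N) → sL=30, sR=30/13, mL=-210/13, mR=15
sensor matrix S = [[60/41, 60/17], [30, 30/13]]; det S = -928800/9061
solve [mL_A; mL_B] = S·[w00; w01] and [mR_A; mR_B] = S·[w10; w11]:
  w00 = -1/2, w01 = -1/2, w10 = 1/2, w11 = 0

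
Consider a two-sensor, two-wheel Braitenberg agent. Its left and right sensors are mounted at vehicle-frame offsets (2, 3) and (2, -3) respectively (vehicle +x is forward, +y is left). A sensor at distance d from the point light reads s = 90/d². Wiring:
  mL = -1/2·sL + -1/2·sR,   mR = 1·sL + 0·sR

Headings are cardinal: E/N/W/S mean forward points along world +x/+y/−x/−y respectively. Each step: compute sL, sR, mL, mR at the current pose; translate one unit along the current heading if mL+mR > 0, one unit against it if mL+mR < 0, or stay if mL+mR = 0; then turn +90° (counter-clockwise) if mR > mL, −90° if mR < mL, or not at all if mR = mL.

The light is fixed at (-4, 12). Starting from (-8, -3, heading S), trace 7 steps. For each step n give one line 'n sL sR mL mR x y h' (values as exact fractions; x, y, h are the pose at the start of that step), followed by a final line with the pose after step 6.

n=0: pose=(-8,-3,S); sL=9/29, sR=45/169; mL=-1413/4901, mR=9/29; mL+mR=108/4901 → advance +1; mR−mL=2934/4901 → turn +1·90°
n=1: pose=(-8,-4,E); sL=90/173, sR=18/73; mL=-4842/12629, mR=90/173; mL+mR=1728/12629 → advance +1; mR−mL=11412/12629 → turn +1·90°
n=2: pose=(-7,-4,N); sL=45/116, sR=45/98; mL=-4815/11368, mR=45/116; mL+mR=-405/11368 → advance -1; mR−mL=9225/11368 → turn +1·90°
n=3: pose=(-7,-5,W); sL=18/85, sR=90/221; mL=-342/1105, mR=18/85; mL+mR=-108/1105 → advance -1; mR−mL=576/1105 → turn +1·90°
n=4: pose=(-6,-5,S); sL=45/181, sR=45/193; mL=-8415/34933, mR=45/181; mL+mR=270/34933 → advance +1; mR−mL=17100/34933 → turn +1·90°
n=5: pose=(-6,-6,E); sL=2/5, sR=10/49; mL=-74/245, mR=2/5; mL+mR=24/245 → advance +1; mR−mL=172/245 → turn +1·90°
n=6: pose=(-5,-6,N); sL=45/136, sR=9/26; mL=-1197/3536, mR=45/136; mL+mR=-27/3536 → advance -1; mR−mL=2367/3536 → turn +1·90°

0 9/29 45/169 -1413/4901 9/29 -8 -3 S
1 90/173 18/73 -4842/12629 90/173 -8 -4 E
2 45/116 45/98 -4815/11368 45/116 -7 -4 N
3 18/85 90/221 -342/1105 18/85 -7 -5 W
4 45/181 45/193 -8415/34933 45/181 -6 -5 S
5 2/5 10/49 -74/245 2/5 -6 -6 E
6 45/136 9/26 -1197/3536 45/136 -5 -6 N
final -5 -7 W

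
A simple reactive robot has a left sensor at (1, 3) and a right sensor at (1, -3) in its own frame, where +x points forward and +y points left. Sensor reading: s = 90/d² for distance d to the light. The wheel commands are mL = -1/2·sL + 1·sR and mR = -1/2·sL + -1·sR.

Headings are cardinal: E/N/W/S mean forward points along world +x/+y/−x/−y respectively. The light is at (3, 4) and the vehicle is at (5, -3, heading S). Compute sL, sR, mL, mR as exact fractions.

left sensor world pos  = (8, -4); dL² = 89
right sensor world pos = (2, -4); dR² = 65
sL = 90/89 = 90/89
sR = 90/65 = 18/13
mL = -1/2·sL + 1·sR = 1017/1157
mR = -1/2·sL + -1·sR = -2187/1157

90/89 18/13 1017/1157 -2187/1157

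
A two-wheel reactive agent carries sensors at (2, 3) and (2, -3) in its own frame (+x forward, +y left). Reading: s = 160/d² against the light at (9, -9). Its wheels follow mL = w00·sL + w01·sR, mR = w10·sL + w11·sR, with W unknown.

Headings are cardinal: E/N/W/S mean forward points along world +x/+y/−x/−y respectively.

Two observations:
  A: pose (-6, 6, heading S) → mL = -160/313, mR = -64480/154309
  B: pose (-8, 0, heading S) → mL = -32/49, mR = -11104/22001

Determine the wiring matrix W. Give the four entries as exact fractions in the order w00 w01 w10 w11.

-1 0 -1/2 -1/2

obs A: pose=(-6,6,S) → sL=160/313, sR=160/493, mL=-160/313, mR=-64480/154309
obs B: pose=(-8,0,S) → sL=32/49, sR=160/449, mL=-32/49, mR=-11104/22001
sensor matrix S = [[160/313, 160/493], [32/49, 160/449]]; det S = -101130240/3394952309
solve [mL_A; mL_B] = S·[w00; w01] and [mR_A; mR_B] = S·[w10; w11]:
  w00 = -1, w01 = 0, w10 = -1/2, w11 = -1/2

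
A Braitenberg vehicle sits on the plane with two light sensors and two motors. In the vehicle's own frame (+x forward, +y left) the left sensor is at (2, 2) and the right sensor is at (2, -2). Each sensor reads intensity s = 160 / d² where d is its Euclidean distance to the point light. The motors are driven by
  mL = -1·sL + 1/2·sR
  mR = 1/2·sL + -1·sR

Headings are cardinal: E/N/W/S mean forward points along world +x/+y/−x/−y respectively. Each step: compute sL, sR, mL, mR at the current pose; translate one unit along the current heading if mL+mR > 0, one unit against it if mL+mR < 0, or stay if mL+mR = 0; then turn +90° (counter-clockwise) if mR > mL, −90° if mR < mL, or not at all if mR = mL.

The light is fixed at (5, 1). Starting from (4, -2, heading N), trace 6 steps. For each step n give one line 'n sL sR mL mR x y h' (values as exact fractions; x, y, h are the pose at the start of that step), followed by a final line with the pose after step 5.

0 16 80 24 -72 4 -2 N
1 32 160/37 -1104/37 432/37 4 -3 E
2 8 40 12 -36 3 -3 N
3 160/9 160/49 -7120/441 2480/441 3 -4 E
4 80/17 16 56/17 -232/17 2 -4 N
5 160/17 32/13 -1808/221 496/221 2 -5 E
final 1 -5 N

n=0: pose=(4,-2,N); sL=16, sR=80; mL=24, mR=-72; mL+mR=-48 → advance -1; mR−mL=-96 → turn -1·90°
n=1: pose=(4,-3,E); sL=32, sR=160/37; mL=-1104/37, mR=432/37; mL+mR=-672/37 → advance -1; mR−mL=1536/37 → turn +1·90°
n=2: pose=(3,-3,N); sL=8, sR=40; mL=12, mR=-36; mL+mR=-24 → advance -1; mR−mL=-48 → turn -1·90°
n=3: pose=(3,-4,E); sL=160/9, sR=160/49; mL=-7120/441, mR=2480/441; mL+mR=-4640/441 → advance -1; mR−mL=3200/147 → turn +1·90°
n=4: pose=(2,-4,N); sL=80/17, sR=16; mL=56/17, mR=-232/17; mL+mR=-176/17 → advance -1; mR−mL=-288/17 → turn -1·90°
n=5: pose=(2,-5,E); sL=160/17, sR=32/13; mL=-1808/221, mR=496/221; mL+mR=-1312/221 → advance -1; mR−mL=2304/221 → turn +1·90°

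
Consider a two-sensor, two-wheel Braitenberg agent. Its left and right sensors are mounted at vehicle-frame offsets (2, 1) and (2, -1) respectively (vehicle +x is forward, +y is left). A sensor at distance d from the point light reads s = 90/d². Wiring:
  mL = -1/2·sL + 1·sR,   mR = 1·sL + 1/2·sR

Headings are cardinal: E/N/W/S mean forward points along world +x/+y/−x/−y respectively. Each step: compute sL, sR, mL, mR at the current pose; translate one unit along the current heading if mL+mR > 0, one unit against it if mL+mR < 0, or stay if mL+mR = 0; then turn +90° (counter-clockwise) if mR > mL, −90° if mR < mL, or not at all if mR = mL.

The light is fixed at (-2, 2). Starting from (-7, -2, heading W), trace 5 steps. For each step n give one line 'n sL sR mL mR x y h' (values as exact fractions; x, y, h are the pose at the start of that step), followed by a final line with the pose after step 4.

n=0: pose=(-7,-2,W); sL=45/37, sR=45/29; mL=2025/2146, mR=4275/2146; mL+mR=3150/1073 → advance +1; mR−mL=1125/1073 → turn +1·90°
n=1: pose=(-8,-2,S); sL=90/61, sR=18/17; mL=333/1037, mR=2079/1037; mL+mR=2412/1037 → advance +1; mR−mL=1746/1037 → turn +1·90°
n=2: pose=(-8,-3,E); sL=45/16, sR=45/26; mL=135/416, mR=765/208; mL+mR=1665/416 → advance +1; mR−mL=1395/416 → turn +1·90°
n=3: pose=(-7,-3,N); sL=2, sR=18/5; mL=13/5, mR=19/5; mL+mR=32/5 → advance +1; mR−mL=6/5 → turn +1·90°
n=4: pose=(-7,-2,W); sL=45/37, sR=45/29; mL=2025/2146, mR=4275/2146; mL+mR=3150/1073 → advance +1; mR−mL=1125/1073 → turn +1·90°

0 45/37 45/29 2025/2146 4275/2146 -7 -2 W
1 90/61 18/17 333/1037 2079/1037 -8 -2 S
2 45/16 45/26 135/416 765/208 -8 -3 E
3 2 18/5 13/5 19/5 -7 -3 N
4 45/37 45/29 2025/2146 4275/2146 -7 -2 W
final -8 -2 S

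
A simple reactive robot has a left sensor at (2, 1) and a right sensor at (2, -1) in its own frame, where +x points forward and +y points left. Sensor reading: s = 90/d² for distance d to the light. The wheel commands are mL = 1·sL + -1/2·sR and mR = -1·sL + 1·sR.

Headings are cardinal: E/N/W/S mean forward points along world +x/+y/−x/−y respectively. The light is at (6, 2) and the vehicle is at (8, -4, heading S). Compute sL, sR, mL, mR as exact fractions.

90/73 18/13 513/949 144/949

left sensor world pos  = (9, -6); dL² = 73
right sensor world pos = (7, -6); dR² = 65
sL = 90/73 = 90/73
sR = 90/65 = 18/13
mL = 1·sL + -1/2·sR = 513/949
mR = -1·sL + 1·sR = 144/949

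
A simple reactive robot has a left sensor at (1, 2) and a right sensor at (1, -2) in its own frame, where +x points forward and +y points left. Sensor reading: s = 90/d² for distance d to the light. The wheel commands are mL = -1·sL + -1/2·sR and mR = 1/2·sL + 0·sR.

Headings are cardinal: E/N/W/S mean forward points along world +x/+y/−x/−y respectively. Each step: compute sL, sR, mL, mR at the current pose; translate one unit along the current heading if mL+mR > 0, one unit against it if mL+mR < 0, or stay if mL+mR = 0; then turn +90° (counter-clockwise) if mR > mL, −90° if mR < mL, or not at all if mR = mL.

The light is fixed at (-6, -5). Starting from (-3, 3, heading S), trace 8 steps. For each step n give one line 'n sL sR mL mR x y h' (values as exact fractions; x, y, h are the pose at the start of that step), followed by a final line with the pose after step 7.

n=0: pose=(-3,3,S); sL=45/37, sR=9/5; mL=-783/370, mR=45/74; mL+mR=-279/185 → advance -1; mR−mL=504/185 → turn +1·90°
n=1: pose=(-3,4,E); sL=90/137, sR=18/13; mL=-2403/1781, mR=45/137; mL+mR=-1818/1781 → advance -1; mR−mL=2988/1781 → turn +1·90°
n=2: pose=(-4,4,N); sL=9/10, sR=45/58; mL=-747/580, mR=9/20; mL+mR=-243/290 → advance -1; mR−mL=252/145 → turn +1·90°
n=3: pose=(-4,3,W); sL=90/37, sR=90/101; mL=-10755/3737, mR=45/37; mL+mR=-6210/3737 → advance -1; mR−mL=15300/3737 → turn +1·90°
n=4: pose=(-3,3,S); sL=45/37, sR=9/5; mL=-783/370, mR=45/74; mL+mR=-279/185 → advance -1; mR−mL=504/185 → turn +1·90°
n=5: pose=(-3,4,E); sL=90/137, sR=18/13; mL=-2403/1781, mR=45/137; mL+mR=-1818/1781 → advance -1; mR−mL=2988/1781 → turn +1·90°
n=6: pose=(-4,4,N); sL=9/10, sR=45/58; mL=-747/580, mR=9/20; mL+mR=-243/290 → advance -1; mR−mL=252/145 → turn +1·90°
n=7: pose=(-4,3,W); sL=90/37, sR=90/101; mL=-10755/3737, mR=45/37; mL+mR=-6210/3737 → advance -1; mR−mL=15300/3737 → turn +1·90°

0 45/37 9/5 -783/370 45/74 -3 3 S
1 90/137 18/13 -2403/1781 45/137 -3 4 E
2 9/10 45/58 -747/580 9/20 -4 4 N
3 90/37 90/101 -10755/3737 45/37 -4 3 W
4 45/37 9/5 -783/370 45/74 -3 3 S
5 90/137 18/13 -2403/1781 45/137 -3 4 E
6 9/10 45/58 -747/580 9/20 -4 4 N
7 90/37 90/101 -10755/3737 45/37 -4 3 W
final -3 3 S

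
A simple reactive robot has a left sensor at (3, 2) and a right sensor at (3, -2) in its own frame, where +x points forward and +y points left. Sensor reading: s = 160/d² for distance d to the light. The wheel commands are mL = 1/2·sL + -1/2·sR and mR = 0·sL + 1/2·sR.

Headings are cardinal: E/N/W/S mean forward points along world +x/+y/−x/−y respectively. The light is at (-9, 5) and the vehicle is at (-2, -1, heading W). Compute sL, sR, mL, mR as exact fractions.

2 5 -3/2 5/2

left sensor world pos  = (-5, -3); dL² = 80
right sensor world pos = (-5, 1); dR² = 32
sL = 160/80 = 2
sR = 160/32 = 5
mL = 1/2·sL + -1/2·sR = -3/2
mR = 0·sL + 1/2·sR = 5/2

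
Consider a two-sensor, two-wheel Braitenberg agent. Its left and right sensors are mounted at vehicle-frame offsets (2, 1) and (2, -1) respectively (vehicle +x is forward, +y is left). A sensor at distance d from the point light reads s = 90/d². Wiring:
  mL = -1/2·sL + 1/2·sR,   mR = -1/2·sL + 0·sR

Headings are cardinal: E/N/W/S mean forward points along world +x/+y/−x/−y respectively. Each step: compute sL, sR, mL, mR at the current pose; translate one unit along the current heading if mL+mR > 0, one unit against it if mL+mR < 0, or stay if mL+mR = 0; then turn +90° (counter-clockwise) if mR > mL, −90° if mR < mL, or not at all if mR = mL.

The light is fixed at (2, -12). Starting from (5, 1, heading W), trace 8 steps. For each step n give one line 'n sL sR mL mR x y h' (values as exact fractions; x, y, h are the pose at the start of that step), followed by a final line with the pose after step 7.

n=0: pose=(5,1,W); sL=18/29, sR=90/197; mL=-468/5713, mR=-9/29; mL+mR=-2241/5713 → advance -1; mR−mL=-45/197 → turn -1·90°
n=1: pose=(6,1,N); sL=5/13, sR=9/25; mL=-4/325, mR=-5/26; mL+mR=-133/650 → advance -1; mR−mL=-9/50 → turn -1·90°
n=2: pose=(6,0,E); sL=18/41, sR=90/157; mL=432/6437, mR=-9/41; mL+mR=-981/6437 → advance -1; mR−mL=-45/157 → turn -1·90°
n=3: pose=(5,0,S); sL=45/58, sR=45/52; mL=135/3016, mR=-45/116; mL+mR=-1035/3016 → advance -1; mR−mL=-45/104 → turn -1·90°
n=4: pose=(5,1,W); sL=18/29, sR=90/197; mL=-468/5713, mR=-9/29; mL+mR=-2241/5713 → advance -1; mR−mL=-45/197 → turn -1·90°
n=5: pose=(6,1,N); sL=5/13, sR=9/25; mL=-4/325, mR=-5/26; mL+mR=-133/650 → advance -1; mR−mL=-9/50 → turn -1·90°
n=6: pose=(6,0,E); sL=18/41, sR=90/157; mL=432/6437, mR=-9/41; mL+mR=-981/6437 → advance -1; mR−mL=-45/157 → turn -1·90°
n=7: pose=(5,0,S); sL=45/58, sR=45/52; mL=135/3016, mR=-45/116; mL+mR=-1035/3016 → advance -1; mR−mL=-45/104 → turn -1·90°

0 18/29 90/197 -468/5713 -9/29 5 1 W
1 5/13 9/25 -4/325 -5/26 6 1 N
2 18/41 90/157 432/6437 -9/41 6 0 E
3 45/58 45/52 135/3016 -45/116 5 0 S
4 18/29 90/197 -468/5713 -9/29 5 1 W
5 5/13 9/25 -4/325 -5/26 6 1 N
6 18/41 90/157 432/6437 -9/41 6 0 E
7 45/58 45/52 135/3016 -45/116 5 0 S
final 5 1 W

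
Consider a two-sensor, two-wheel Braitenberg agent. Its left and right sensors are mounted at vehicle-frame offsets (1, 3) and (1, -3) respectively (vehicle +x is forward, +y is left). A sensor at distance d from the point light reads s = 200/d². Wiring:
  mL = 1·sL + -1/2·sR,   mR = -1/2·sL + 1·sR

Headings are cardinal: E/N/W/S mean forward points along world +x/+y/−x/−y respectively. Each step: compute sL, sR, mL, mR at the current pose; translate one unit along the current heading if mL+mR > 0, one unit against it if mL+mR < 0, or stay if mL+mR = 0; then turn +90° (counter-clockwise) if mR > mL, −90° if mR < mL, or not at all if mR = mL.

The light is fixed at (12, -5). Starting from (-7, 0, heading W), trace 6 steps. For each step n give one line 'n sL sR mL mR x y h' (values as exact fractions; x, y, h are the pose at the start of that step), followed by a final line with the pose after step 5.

0 50/101 25/58 3275/11716 1075/5858 -7 0 W
1 40/113 8/13 68/1469 644/1469 -8 0 N
2 4/9 100/261 22/87 14/87 -8 1 W
3 8/25 200/373 484/9325 3508/9325 -9 1 N
4 2/5 25/73 167/730 52/365 -9 2 W
5 200/689 8/17 644/11713 3812/11713 -10 2 N
final -10 3 W

n=0: pose=(-7,0,W); sL=50/101, sR=25/58; mL=3275/11716, mR=1075/5858; mL+mR=5425/11716 → advance +1; mR−mL=-1125/11716 → turn -1·90°
n=1: pose=(-8,0,N); sL=40/113, sR=8/13; mL=68/1469, mR=644/1469; mL+mR=712/1469 → advance +1; mR−mL=576/1469 → turn +1·90°
n=2: pose=(-8,1,W); sL=4/9, sR=100/261; mL=22/87, mR=14/87; mL+mR=12/29 → advance +1; mR−mL=-8/87 → turn -1·90°
n=3: pose=(-9,1,N); sL=8/25, sR=200/373; mL=484/9325, mR=3508/9325; mL+mR=3992/9325 → advance +1; mR−mL=3024/9325 → turn +1·90°
n=4: pose=(-9,2,W); sL=2/5, sR=25/73; mL=167/730, mR=52/365; mL+mR=271/730 → advance +1; mR−mL=-63/730 → turn -1·90°
n=5: pose=(-10,2,N); sL=200/689, sR=8/17; mL=644/11713, mR=3812/11713; mL+mR=4456/11713 → advance +1; mR−mL=3168/11713 → turn +1·90°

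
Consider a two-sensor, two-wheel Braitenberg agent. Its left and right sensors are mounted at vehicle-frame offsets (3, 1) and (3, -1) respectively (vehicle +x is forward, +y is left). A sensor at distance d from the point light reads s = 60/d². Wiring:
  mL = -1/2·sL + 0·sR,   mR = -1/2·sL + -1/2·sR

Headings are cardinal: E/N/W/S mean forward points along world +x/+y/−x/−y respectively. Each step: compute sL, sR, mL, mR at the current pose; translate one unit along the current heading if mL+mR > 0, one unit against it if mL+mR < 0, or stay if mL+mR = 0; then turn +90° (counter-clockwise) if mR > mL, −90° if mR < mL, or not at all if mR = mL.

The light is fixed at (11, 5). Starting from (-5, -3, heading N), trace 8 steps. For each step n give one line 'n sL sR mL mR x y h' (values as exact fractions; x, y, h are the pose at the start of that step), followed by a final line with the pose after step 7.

0 30/157 6/25 -15/157 -846/3925 -5 -3 N
1 60/233 60/269 -30/233 -15060/62677 -5 -4 E
2 3/20 5/39 -3/40 -217/1560 -6 -4 S
3 60/481 60/449 -30/481 -27900/215969 -6 -3 W
4 30/157 6/25 -15/157 -846/3925 -5 -3 N
5 60/233 60/269 -30/233 -15060/62677 -5 -4 E
6 3/20 5/39 -3/40 -217/1560 -6 -4 S
7 60/481 60/449 -30/481 -27900/215969 -6 -3 W
final -5 -3 N

n=0: pose=(-5,-3,N); sL=30/157, sR=6/25; mL=-15/157, mR=-846/3925; mL+mR=-1221/3925 → advance -1; mR−mL=-3/25 → turn -1·90°
n=1: pose=(-5,-4,E); sL=60/233, sR=60/269; mL=-30/233, mR=-15060/62677; mL+mR=-23130/62677 → advance -1; mR−mL=-30/269 → turn -1·90°
n=2: pose=(-6,-4,S); sL=3/20, sR=5/39; mL=-3/40, mR=-217/1560; mL+mR=-167/780 → advance -1; mR−mL=-5/78 → turn -1·90°
n=3: pose=(-6,-3,W); sL=60/481, sR=60/449; mL=-30/481, mR=-27900/215969; mL+mR=-41370/215969 → advance -1; mR−mL=-30/449 → turn -1·90°
n=4: pose=(-5,-3,N); sL=30/157, sR=6/25; mL=-15/157, mR=-846/3925; mL+mR=-1221/3925 → advance -1; mR−mL=-3/25 → turn -1·90°
n=5: pose=(-5,-4,E); sL=60/233, sR=60/269; mL=-30/233, mR=-15060/62677; mL+mR=-23130/62677 → advance -1; mR−mL=-30/269 → turn -1·90°
n=6: pose=(-6,-4,S); sL=3/20, sR=5/39; mL=-3/40, mR=-217/1560; mL+mR=-167/780 → advance -1; mR−mL=-5/78 → turn -1·90°
n=7: pose=(-6,-3,W); sL=60/481, sR=60/449; mL=-30/481, mR=-27900/215969; mL+mR=-41370/215969 → advance -1; mR−mL=-30/449 → turn -1·90°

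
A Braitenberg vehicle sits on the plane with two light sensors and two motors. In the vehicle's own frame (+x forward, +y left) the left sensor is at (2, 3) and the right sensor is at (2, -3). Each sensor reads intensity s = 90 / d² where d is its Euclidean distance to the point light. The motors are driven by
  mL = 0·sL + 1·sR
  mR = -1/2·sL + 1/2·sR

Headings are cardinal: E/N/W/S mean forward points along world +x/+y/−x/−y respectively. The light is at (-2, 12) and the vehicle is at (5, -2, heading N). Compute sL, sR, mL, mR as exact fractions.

9/16 45/122 45/122 -189/1952

left sensor world pos  = (2, 0); dL² = 160
right sensor world pos = (8, 0); dR² = 244
sL = 90/160 = 9/16
sR = 90/244 = 45/122
mL = 0·sL + 1·sR = 45/122
mR = -1/2·sL + 1/2·sR = -189/1952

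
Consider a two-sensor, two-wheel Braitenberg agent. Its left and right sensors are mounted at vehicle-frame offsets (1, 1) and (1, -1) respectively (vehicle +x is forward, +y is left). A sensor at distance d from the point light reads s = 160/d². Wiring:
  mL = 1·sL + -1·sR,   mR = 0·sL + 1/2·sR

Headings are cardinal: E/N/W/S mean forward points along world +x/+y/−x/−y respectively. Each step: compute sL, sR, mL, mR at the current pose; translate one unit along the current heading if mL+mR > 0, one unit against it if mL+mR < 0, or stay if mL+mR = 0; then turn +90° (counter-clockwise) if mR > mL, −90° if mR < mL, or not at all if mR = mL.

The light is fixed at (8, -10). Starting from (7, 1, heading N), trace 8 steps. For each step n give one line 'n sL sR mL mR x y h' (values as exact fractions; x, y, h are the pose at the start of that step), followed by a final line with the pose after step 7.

n=0: pose=(7,1,N); sL=40/37, sR=10/9; mL=-10/333, mR=5/9; mL+mR=175/333 → advance +1; mR−mL=65/111 → turn +1·90°
n=1: pose=(7,2,W); sL=32/25, sR=160/173; mL=1536/4325, mR=80/173; mL+mR=3536/4325 → advance +1; mR−mL=464/4325 → turn +1·90°
n=2: pose=(6,2,S); sL=80/61, sR=16/13; mL=64/793, mR=8/13; mL+mR=552/793 → advance +1; mR−mL=424/793 → turn +1·90°
n=3: pose=(6,1,E); sL=32/29, sR=160/101; mL=-1408/2929, mR=80/101; mL+mR=912/2929 → advance +1; mR−mL=3728/2929 → turn +1·90°
n=4: pose=(7,1,N); sL=40/37, sR=10/9; mL=-10/333, mR=5/9; mL+mR=175/333 → advance +1; mR−mL=65/111 → turn +1·90°
n=5: pose=(7,2,W); sL=32/25, sR=160/173; mL=1536/4325, mR=80/173; mL+mR=3536/4325 → advance +1; mR−mL=464/4325 → turn +1·90°
n=6: pose=(6,2,S); sL=80/61, sR=16/13; mL=64/793, mR=8/13; mL+mR=552/793 → advance +1; mR−mL=424/793 → turn +1·90°
n=7: pose=(6,1,E); sL=32/29, sR=160/101; mL=-1408/2929, mR=80/101; mL+mR=912/2929 → advance +1; mR−mL=3728/2929 → turn +1·90°

0 40/37 10/9 -10/333 5/9 7 1 N
1 32/25 160/173 1536/4325 80/173 7 2 W
2 80/61 16/13 64/793 8/13 6 2 S
3 32/29 160/101 -1408/2929 80/101 6 1 E
4 40/37 10/9 -10/333 5/9 7 1 N
5 32/25 160/173 1536/4325 80/173 7 2 W
6 80/61 16/13 64/793 8/13 6 2 S
7 32/29 160/101 -1408/2929 80/101 6 1 E
final 7 1 N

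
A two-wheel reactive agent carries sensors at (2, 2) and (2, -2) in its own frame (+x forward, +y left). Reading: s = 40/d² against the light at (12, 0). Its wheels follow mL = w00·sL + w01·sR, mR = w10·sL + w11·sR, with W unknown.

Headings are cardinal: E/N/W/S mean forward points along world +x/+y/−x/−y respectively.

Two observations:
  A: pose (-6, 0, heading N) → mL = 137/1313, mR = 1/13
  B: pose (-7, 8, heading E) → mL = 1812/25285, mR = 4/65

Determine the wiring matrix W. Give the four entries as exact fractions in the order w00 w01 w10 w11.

-1/2 1 0 1/2

obs A: pose=(-6,0,N) → sL=10/101, sR=2/13, mL=137/1313, mR=1/13
obs B: pose=(-7,8,E) → sL=40/389, sR=8/65, mL=1812/25285, mR=4/65
sensor matrix S = [[10/101, 2/13], [40/389, 8/65]]; det S = -1856/510757
solve [mL_A; mL_B] = S·[w00; w01] and [mR_A; mR_B] = S·[w10; w11]:
  w00 = -1/2, w01 = 1, w10 = 0, w11 = 1/2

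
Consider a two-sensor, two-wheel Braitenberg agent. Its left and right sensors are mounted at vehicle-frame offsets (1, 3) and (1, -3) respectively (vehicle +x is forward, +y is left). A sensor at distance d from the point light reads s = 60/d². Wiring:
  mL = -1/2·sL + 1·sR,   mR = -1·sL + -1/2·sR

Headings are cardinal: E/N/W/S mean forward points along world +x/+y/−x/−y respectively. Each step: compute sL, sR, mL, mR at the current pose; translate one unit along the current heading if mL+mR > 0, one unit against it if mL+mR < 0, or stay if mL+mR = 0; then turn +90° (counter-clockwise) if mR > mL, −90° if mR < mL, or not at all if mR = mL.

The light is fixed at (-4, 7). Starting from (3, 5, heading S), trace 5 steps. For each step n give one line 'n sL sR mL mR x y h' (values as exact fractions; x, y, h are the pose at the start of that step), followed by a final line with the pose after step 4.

n=0: pose=(3,5,S); sL=60/109, sR=12/5; mL=1158/545, mR=-954/545; mL+mR=204/545 → advance +1; mR−mL=-2112/545 → turn -1·90°
n=1: pose=(3,4,W); sL=5/6, sR=5/3; mL=5/4, mR=-5/3; mL+mR=-5/12 → advance -1; mR−mL=-35/12 → turn -1·90°
n=2: pose=(4,4,N); sL=60/29, sR=12/25; mL=-402/725, mR=-1674/725; mL+mR=-2076/725 → advance -1; mR−mL=-1272/725 → turn -1·90°
n=3: pose=(4,3,E); sL=30/41, sR=6/13; mL=51/533, mR=-513/533; mL+mR=-462/533 → advance -1; mR−mL=-564/533 → turn -1·90°
n=4: pose=(3,3,S); sL=12/25, sR=60/41; mL=1254/1025, mR=-1242/1025; mL+mR=12/1025 → advance +1; mR−mL=-2496/1025 → turn -1·90°

0 60/109 12/5 1158/545 -954/545 3 5 S
1 5/6 5/3 5/4 -5/3 3 4 W
2 60/29 12/25 -402/725 -1674/725 4 4 N
3 30/41 6/13 51/533 -513/533 4 3 E
4 12/25 60/41 1254/1025 -1242/1025 3 3 S
final 3 2 W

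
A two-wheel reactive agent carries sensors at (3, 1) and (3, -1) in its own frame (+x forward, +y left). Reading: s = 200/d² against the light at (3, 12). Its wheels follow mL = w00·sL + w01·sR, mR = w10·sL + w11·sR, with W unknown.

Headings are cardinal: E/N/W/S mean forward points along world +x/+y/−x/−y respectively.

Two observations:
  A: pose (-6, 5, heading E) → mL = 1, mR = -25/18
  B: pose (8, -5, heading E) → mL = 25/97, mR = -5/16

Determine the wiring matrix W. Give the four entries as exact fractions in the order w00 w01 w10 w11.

0 1/2 -1/2 0

obs A: pose=(-6,5,E) → sL=25/9, sR=2, mL=1, mR=-25/18
obs B: pose=(8,-5,E) → sL=5/8, sR=50/97, mL=25/97, mR=-5/16
sensor matrix S = [[25/9, 2], [5/8, 50/97]]; det S = 635/3492
solve [mL_A; mL_B] = S·[w00; w01] and [mR_A; mR_B] = S·[w10; w11]:
  w00 = 0, w01 = 1/2, w10 = -1/2, w11 = 0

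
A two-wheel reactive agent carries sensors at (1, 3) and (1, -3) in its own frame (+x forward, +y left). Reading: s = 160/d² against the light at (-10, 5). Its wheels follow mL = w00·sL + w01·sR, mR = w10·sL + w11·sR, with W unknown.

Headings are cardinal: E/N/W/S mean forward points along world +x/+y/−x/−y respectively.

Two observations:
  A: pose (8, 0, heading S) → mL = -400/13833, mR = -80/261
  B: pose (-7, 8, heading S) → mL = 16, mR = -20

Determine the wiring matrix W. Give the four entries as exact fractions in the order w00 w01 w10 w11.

-1 1/2 0 -1/2

obs A: pose=(8,0,S) → sL=160/477, sR=160/261, mL=-400/13833, mR=-80/261
obs B: pose=(-7,8,S) → sL=4, sR=40, mL=16, mR=-20
sensor matrix S = [[160/477, 160/261], [4, 40]]; det S = 50560/4611
solve [mL_A; mL_B] = S·[w00; w01] and [mR_A; mR_B] = S·[w10; w11]:
  w00 = -1, w01 = 1/2, w10 = 0, w11 = -1/2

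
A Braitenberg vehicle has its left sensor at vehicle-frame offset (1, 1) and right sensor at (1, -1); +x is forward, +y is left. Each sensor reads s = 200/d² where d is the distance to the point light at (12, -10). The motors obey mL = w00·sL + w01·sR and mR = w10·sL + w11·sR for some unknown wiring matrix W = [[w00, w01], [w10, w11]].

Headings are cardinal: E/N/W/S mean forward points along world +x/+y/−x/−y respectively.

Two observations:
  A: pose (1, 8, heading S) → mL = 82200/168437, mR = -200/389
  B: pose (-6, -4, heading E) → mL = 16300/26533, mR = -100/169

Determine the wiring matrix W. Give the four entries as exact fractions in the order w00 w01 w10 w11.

1/2 1/2 -1 0

obs A: pose=(1,8,S) → sL=200/389, sR=200/433, mL=82200/168437, mR=-200/389
obs B: pose=(-6,-4,E) → sL=100/169, sR=100/157, mL=16300/26533, mR=-100/169
sensor matrix S = [[200/389, 200/433], [100/169, 100/157]]; det S = 242080000/4469138921
solve [mL_A; mL_B] = S·[w00; w01] and [mR_A; mR_B] = S·[w10; w11]:
  w00 = 1/2, w01 = 1/2, w10 = -1, w11 = 0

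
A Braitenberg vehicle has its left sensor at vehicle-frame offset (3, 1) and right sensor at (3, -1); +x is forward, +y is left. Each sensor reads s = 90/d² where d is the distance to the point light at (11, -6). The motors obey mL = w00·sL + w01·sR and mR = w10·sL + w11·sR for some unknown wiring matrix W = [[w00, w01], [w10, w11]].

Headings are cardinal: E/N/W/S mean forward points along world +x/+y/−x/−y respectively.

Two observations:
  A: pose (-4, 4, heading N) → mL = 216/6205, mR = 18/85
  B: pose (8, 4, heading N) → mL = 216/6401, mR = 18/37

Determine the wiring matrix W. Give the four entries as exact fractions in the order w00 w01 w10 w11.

obs A: pose=(-4,4,N) → sL=18/85, sR=18/73, mL=216/6205, mR=18/85
obs B: pose=(8,4,N) → sL=18/37, sR=90/173, mL=216/6401, mR=18/37
sensor matrix S = [[18/85, 18/73], [18/37, 90/173]]; det S = -77760/7943641
solve [mL_A; mL_B] = S·[w00; w01] and [mR_A; mR_B] = S·[w10; w11]:
  w00 = -1, w01 = 1, w10 = 1, w11 = 0

-1 1 1 0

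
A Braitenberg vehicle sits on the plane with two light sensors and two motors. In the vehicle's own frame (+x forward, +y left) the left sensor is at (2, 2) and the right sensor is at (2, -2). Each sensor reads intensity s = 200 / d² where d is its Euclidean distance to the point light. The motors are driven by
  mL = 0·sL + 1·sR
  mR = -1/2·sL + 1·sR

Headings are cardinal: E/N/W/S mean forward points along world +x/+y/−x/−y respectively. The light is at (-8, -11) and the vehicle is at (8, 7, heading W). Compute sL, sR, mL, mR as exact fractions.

50/113 50/149 50/149 1925/16837

left sensor world pos  = (6, 5); dL² = 452
right sensor world pos = (6, 9); dR² = 596
sL = 200/452 = 50/113
sR = 200/596 = 50/149
mL = 0·sL + 1·sR = 50/149
mR = -1/2·sL + 1·sR = 1925/16837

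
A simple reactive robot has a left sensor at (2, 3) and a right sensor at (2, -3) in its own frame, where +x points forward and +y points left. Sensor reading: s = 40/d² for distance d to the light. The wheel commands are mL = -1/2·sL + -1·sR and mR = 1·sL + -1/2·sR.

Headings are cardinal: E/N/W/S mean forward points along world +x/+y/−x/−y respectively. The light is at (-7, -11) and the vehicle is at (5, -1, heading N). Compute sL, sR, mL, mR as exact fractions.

8/45 40/369 -364/1845 76/615

left sensor world pos  = (2, 1); dL² = 225
right sensor world pos = (8, 1); dR² = 369
sL = 40/225 = 8/45
sR = 40/369 = 40/369
mL = -1/2·sL + -1·sR = -364/1845
mR = 1·sL + -1/2·sR = 76/615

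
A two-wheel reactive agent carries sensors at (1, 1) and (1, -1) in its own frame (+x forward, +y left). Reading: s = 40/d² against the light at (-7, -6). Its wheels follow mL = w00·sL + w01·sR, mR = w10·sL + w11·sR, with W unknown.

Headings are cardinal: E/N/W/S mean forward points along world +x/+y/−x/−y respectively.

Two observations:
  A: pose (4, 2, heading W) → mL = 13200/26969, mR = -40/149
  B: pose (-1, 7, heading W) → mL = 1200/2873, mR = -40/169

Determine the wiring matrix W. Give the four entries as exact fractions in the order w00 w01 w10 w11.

1 1 -1 0

obs A: pose=(4,2,W) → sL=40/149, sR=40/181, mL=13200/26969, mR=-40/149
obs B: pose=(-1,7,W) → sL=40/169, sR=40/221, mL=1200/2873, mR=-40/169
sensor matrix S = [[40/149, 40/181], [40/169, 40/221]]; det S = -288000/77481937
solve [mL_A; mL_B] = S·[w00; w01] and [mR_A; mR_B] = S·[w10; w11]:
  w00 = 1, w01 = 1, w10 = -1, w11 = 0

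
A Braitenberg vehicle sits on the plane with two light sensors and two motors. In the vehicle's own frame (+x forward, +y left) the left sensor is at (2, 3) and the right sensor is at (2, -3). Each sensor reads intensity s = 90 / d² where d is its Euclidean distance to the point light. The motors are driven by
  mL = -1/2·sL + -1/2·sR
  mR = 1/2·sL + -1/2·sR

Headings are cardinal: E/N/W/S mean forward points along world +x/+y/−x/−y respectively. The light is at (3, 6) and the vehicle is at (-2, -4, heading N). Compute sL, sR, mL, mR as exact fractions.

45/64 45/34 -2205/2176 -675/2176

left sensor world pos  = (-5, -2); dL² = 128
right sensor world pos = (1, -2); dR² = 68
sL = 90/128 = 45/64
sR = 90/68 = 45/34
mL = -1/2·sL + -1/2·sR = -2205/2176
mR = 1/2·sL + -1/2·sR = -675/2176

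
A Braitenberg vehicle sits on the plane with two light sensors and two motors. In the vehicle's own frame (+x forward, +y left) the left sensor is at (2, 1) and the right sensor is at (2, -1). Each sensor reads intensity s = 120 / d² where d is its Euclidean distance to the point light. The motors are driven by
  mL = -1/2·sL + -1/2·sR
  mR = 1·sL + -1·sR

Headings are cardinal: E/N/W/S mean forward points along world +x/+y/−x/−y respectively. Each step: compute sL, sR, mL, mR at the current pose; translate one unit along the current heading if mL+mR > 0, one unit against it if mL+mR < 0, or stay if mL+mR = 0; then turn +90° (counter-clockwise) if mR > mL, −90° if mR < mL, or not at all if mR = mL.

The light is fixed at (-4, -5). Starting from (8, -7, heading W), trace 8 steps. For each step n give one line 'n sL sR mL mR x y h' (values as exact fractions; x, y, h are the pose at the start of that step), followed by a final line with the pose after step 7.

n=0: pose=(8,-7,W); sL=120/109, sR=120/101; mL=-12600/11009, mR=-960/11009; mL+mR=-13560/11009 → advance -1; mR−mL=11640/11009 → turn +1·90°
n=1: pose=(9,-7,S); sL=30/53, sR=3/4; mL=-279/424, mR=-39/212; mL+mR=-357/424 → advance -1; mR−mL=201/424 → turn +1·90°
n=2: pose=(9,-6,E); sL=8/15, sR=120/229; mL=-1816/3435, mR=32/3435; mL+mR=-1784/3435 → advance -1; mR−mL=616/1145 → turn +1·90°
n=3: pose=(8,-6,N); sL=60/61, sR=12/17; mL=-876/1037, mR=288/1037; mL+mR=-588/1037 → advance -1; mR−mL=1164/1037 → turn +1·90°
n=4: pose=(8,-7,W); sL=120/109, sR=120/101; mL=-12600/11009, mR=-960/11009; mL+mR=-13560/11009 → advance -1; mR−mL=11640/11009 → turn +1·90°
n=5: pose=(9,-7,S); sL=30/53, sR=3/4; mL=-279/424, mR=-39/212; mL+mR=-357/424 → advance -1; mR−mL=201/424 → turn +1·90°
n=6: pose=(9,-6,E); sL=8/15, sR=120/229; mL=-1816/3435, mR=32/3435; mL+mR=-1784/3435 → advance -1; mR−mL=616/1145 → turn +1·90°
n=7: pose=(8,-6,N); sL=60/61, sR=12/17; mL=-876/1037, mR=288/1037; mL+mR=-588/1037 → advance -1; mR−mL=1164/1037 → turn +1·90°

0 120/109 120/101 -12600/11009 -960/11009 8 -7 W
1 30/53 3/4 -279/424 -39/212 9 -7 S
2 8/15 120/229 -1816/3435 32/3435 9 -6 E
3 60/61 12/17 -876/1037 288/1037 8 -6 N
4 120/109 120/101 -12600/11009 -960/11009 8 -7 W
5 30/53 3/4 -279/424 -39/212 9 -7 S
6 8/15 120/229 -1816/3435 32/3435 9 -6 E
7 60/61 12/17 -876/1037 288/1037 8 -6 N
final 8 -7 W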